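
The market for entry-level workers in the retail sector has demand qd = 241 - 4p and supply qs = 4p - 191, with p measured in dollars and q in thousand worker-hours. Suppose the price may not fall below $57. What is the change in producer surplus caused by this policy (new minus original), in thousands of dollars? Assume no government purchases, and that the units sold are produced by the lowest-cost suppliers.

21

Without the control the market clears where 241 - 4p = 4p - 191, i.e. p* = 54 and q* = 25.
Since 57 > 54, the floor is binding.
At p = 57: qd = 241 - 4·57 = 13 and qs = 4·57 - 191 = 37.
Producer surplus without the control is ½ · (54 - 47.75) · 25 = 78.125.
With the floor, 13 units are sold at 57. The supply price at q = 13 is 51, so PS = ½ · [(57 - 47.75) + (57 - 51)] · 13 = 99.125.
Change in producer surplus = 99.125 - 78.125 = 21.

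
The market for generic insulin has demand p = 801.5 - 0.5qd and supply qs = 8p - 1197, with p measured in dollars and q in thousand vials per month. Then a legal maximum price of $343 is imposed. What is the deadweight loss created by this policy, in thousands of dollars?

Rearranging demand gives qd = 1603 - 2p. Setting quantity demanded equal to quantity supplied, 1603 - 2p = 8p - 1197, gives p* = 280 and q* = 1043.
Since 343 is above p* = 280, the ceiling does not bind and the free-market outcome prevails.
Since the control does not bind, no trades are prevented and deadweight loss is zero.

0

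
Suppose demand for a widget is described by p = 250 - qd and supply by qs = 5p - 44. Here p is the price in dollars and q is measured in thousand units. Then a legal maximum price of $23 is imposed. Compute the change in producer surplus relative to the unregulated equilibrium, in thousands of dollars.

-3536

Rearranging demand gives qd = 250 - p. Equilibrium: 250 - p = 5p - 44, so 294 = 6p and p* = 49, q* = 201.
The ceiling of 23 is below the equilibrium price 49, so it binds.
At p = 23: qd = 250 - 23 = 227 and qs = 5·23 - 44 = 71.
Producer surplus without the control is ½ · (49 - 8.8) · 201 = 4040.1.
With the ceiling, producers sell 71 units at 23, so PS = ½ · (23 - 8.8) · 71 = 504.1.
Change in producer surplus = 504.1 - 4040.1 = -3536.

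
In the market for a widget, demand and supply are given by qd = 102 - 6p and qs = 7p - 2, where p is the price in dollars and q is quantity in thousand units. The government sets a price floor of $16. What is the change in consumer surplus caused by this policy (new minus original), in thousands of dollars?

Without the control the market clears where 102 - 6p = 7p - 2, i.e. p* = 8 and q* = 54.
Since 16 > 8, the floor is binding.
At p = 16: qd = 102 - 6·16 = 6 and qs = 7·16 - 2 = 110.
Consumer surplus without the control is ½ · (17 - 8) · 54 = 243.
With the floor, consumers buy 6 units at 16, so CS = ½ · (17 - 16) · 6 = 3.
Change in consumer surplus = 3 - 243 = -240.

-240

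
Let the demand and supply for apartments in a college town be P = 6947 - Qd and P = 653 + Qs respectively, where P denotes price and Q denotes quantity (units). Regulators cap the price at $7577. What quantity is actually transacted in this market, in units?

Rearranging demand gives Qd = 6947 - P; rearranging supply gives Qs = P - 653. Without the control the market clears where 6947 - P = P - 653, i.e. P* = 3800 and Q* = 3147.
Since 7577 is above P* = 3800, the ceiling does not bind and the free-market outcome prevails.

3147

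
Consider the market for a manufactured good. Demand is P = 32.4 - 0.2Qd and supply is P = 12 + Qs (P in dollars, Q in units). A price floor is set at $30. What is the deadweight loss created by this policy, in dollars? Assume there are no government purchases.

15

Rearranging demand gives Qd = 162 - 5P; rearranging supply gives Qs = P - 12. Without the control the market clears where 162 - 5P = P - 12, i.e. P* = 29 and Q* = 17.
Because the floor (30) lies above the market-clearing price, it is binding.
At P = 30: Qd = 162 - 5·30 = 12 and Qs = 30 - 12 = 18.
Quantity traded falls to 12. At Q = 12 the demand price is (162 - 12)/5 = 30 and the supply price is 12 + 12 = 24.
Deadweight loss = ½ · (30 - 24) · (17 - 12) = ½ · 6 · 5 = 15.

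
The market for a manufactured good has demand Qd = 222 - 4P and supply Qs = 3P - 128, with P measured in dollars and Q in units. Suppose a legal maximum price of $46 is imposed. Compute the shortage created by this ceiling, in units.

In a free market, 222 - 4P = 3P - 128 gives the equilibrium P* = 50, Q* = 22.
Since 46 < 50, the ceiling is binding.
At P = 46: Qd = 222 - 4·46 = 38 and Qs = 3·46 - 128 = 10.
Shortage = Qd - Qs = 38 - 10 = 28.

28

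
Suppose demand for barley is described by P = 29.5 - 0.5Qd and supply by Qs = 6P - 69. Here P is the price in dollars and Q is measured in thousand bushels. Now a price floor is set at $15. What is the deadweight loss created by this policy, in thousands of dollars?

Rearranging demand gives Qd = 59 - 2P. Without the control the market clears where 59 - 2P = 6P - 69, i.e. P* = 16 and Q* = 27.
Since 15 is below P* = 16, the floor does not bind and the free-market outcome prevails.
Since the control does not bind, no trades are prevented and deadweight loss is zero.

0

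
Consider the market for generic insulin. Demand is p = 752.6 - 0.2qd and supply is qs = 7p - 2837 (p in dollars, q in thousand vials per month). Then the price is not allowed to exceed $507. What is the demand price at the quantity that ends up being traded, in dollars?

Rearranging demand gives qd = 3763 - 5p. Equilibrium: 3763 - 5p = 7p - 2837, so 6600 = 12p and p* = 550, q* = 1013.
Because the ceiling (507) lies below the market-clearing price, it is binding.
At p = 507: qd = 3763 - 5·507 = 1228 and qs = 7·507 - 2837 = 712.
Only 712 units reach the market. On the demand curve, the marginal buyer's willingness to pay at q = 712 is (3763 - 712)/5 = 610.2.

610.2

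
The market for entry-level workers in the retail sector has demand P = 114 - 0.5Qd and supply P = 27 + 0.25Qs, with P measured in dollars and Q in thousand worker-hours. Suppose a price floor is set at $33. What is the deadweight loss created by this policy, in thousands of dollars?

0

Rearranging demand gives Qd = 228 - 2P; rearranging supply gives Qs = 4P - 108. Equilibrium: 228 - 2P = 4P - 108, so 336 = 6P and P* = 56, Q* = 116.
The floor of 33 is below the equilibrium price 56, so it is not binding; the market clears at P* = 56, Q* = 116.
Since the control does not bind, no trades are prevented and deadweight loss is zero.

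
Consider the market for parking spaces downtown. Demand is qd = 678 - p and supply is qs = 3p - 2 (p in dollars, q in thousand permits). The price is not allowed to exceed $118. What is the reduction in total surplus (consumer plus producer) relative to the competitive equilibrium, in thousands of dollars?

Without the control the market clears where 678 - p = 3p - 2, i.e. p* = 170 and q* = 508.
Since 118 < 170, the ceiling is binding.
At p = 118: qd = 678 - 118 = 560 and qs = 3·118 - 2 = 352.
Quantity traded falls to 352. At q = 352 the demand price is 678 - 352 = 326 and the supply price is (2 + 352)/3 = 118.
Deadweight loss = ½ · (326 - 118) · (508 - 352) = ½ · 208 · 156 = 16224.

16224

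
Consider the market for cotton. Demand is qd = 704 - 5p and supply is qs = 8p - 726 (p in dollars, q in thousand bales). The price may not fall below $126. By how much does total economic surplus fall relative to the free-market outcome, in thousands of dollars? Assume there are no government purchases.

1040

Equilibrium: 704 - 5p = 8p - 726, so 1430 = 13p and p* = 110, q* = 154.
Since 126 > 110, the floor is binding.
At p = 126: qd = 704 - 5·126 = 74 and qs = 8·126 - 726 = 282.
Quantity traded falls to 74. At q = 74 the demand price is (704 - 74)/5 = 126 and the supply price is (726 + 74)/8 = 100.
Deadweight loss = ½ · (126 - 100) · (154 - 74) = ½ · 26 · 80 = 1040.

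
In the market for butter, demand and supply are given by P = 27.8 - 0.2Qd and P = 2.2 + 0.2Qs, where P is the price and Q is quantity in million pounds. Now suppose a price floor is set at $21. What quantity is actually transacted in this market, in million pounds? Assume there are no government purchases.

34

Rearranging demand gives Qd = 139 - 5P; rearranging supply gives Qs = 5P - 11. In a free market, 139 - 5P = 5P - 11 gives the equilibrium P* = 15, Q* = 64.
Because the floor (21) lies above the market-clearing price, it is binding.
At P = 21: Qd = 139 - 5·21 = 34 and Qs = 5·21 - 11 = 94.
The quantity actually transacted is the short side, demand: 34.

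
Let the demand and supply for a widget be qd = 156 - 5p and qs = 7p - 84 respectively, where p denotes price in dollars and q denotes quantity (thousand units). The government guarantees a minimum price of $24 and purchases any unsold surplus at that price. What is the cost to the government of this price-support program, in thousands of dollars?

In a free market, 156 - 5p = 7p - 84 gives the equilibrium p* = 20, q* = 56.
Since 24 > 20, the floor is binding.
At p = 24: qd = 156 - 5·24 = 36 and qs = 7·24 - 84 = 84.
Surplus = qs - qd = 48.
Government expenditure = surplus × support price = 48 × 24 = 1152.

1152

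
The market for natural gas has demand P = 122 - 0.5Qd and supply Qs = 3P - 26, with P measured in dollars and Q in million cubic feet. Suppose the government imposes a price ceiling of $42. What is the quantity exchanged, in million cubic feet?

Rearranging demand gives Qd = 244 - 2P. Equilibrium: 244 - 2P = 3P - 26, so 270 = 5P and P* = 54, Q* = 136.
The ceiling of 42 is below the equilibrium price 54, so it binds.
At P = 42: Qd = 244 - 2·42 = 160 and Qs = 3·42 - 26 = 100.
The quantity actually transacted is the short side, supply: 100.

100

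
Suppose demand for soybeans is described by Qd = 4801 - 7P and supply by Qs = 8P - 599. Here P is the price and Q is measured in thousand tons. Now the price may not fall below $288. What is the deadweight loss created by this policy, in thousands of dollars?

Equilibrium: 4801 - 7P = 8P - 599, so 5400 = 15P and P* = 360, Q* = 2281.
The floor of 288 is below the equilibrium price 360, so it is not binding; the market clears at P* = 360, Q* = 2281.
Since the control does not bind, no trades are prevented and deadweight loss is zero.

0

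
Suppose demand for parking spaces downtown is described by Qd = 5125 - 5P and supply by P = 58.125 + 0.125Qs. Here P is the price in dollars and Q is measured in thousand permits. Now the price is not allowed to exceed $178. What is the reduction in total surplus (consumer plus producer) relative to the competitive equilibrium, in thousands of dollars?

660441.6

Rearranging supply gives Qs = 8P - 465. In a free market, 5125 - 5P = 8P - 465 gives the equilibrium P* = 430, Q* = 2975.
Since 178 < 430, the ceiling is binding.
At P = 178: Qd = 5125 - 5·178 = 4235 and Qs = 8·178 - 465 = 959.
Quantity traded falls to 959. At Q = 959 the demand price is (5125 - 959)/5 = 833.2 and the supply price is (465 + 959)/8 = 178.
Deadweight loss = ½ · (833.2 - 178) · (2975 - 959) = ½ · 655.2 · 2016 = 660441.6.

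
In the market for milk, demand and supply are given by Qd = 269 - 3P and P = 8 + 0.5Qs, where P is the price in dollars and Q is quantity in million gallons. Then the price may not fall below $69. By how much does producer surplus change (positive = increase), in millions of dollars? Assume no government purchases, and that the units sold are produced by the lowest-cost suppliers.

Rearranging supply gives Qs = 2P - 16. In a free market, 269 - 3P = 2P - 16 gives the equilibrium P* = 57, Q* = 98.
Since 69 > 57, the floor is binding.
At P = 69: Qd = 269 - 3·69 = 62 and Qs = 2·69 - 16 = 122.
Producer surplus without the control is ½ · (57 - 8) · 98 = 2401.
With the floor, 62 units are sold at 69. The supply price at Q = 62 is 39, so PS = ½ · [(69 - 8) + (69 - 39)] · 62 = 2821.
Change in producer surplus = 2821 - 2401 = 420.

420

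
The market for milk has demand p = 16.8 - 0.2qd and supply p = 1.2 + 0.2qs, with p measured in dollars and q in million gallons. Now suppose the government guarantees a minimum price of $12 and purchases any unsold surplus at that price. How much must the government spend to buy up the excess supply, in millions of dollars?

Rearranging demand gives qd = 84 - 5p; rearranging supply gives qs = 5p - 6. Setting quantity demanded equal to quantity supplied, 84 - 5p = 5p - 6, gives p* = 9 and q* = 39.
The floor of 12 is above the equilibrium price 9, so it binds.
At p = 12: qd = 84 - 5·12 = 24 and qs = 5·12 - 6 = 54.
Surplus = qs - qd = 30.
Government expenditure = surplus × support price = 30 × 12 = 360.

360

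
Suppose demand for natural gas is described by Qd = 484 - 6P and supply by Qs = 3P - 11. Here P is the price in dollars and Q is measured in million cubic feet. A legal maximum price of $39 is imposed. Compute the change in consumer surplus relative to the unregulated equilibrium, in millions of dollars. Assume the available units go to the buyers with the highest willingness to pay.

Setting quantity demanded equal to quantity supplied, 484 - 6P = 3P - 11, gives P* = 55 and Q* = 154.
Since 39 < 55, the ceiling is binding.
At P = 39: Qd = 484 - 6·39 = 250 and Qs = 3·39 - 11 = 106.
Consumer surplus without the control is ½ · (242/3 - 55) · 154 = 5929/3.
With the ceiling, 106 units are sold at 39 (assume they go to the highest-value buyers). The demand price at Q = 106 is 63, so CS = ½ · [(242/3 - 39) + (63 - 39)] · 106 = 10441/3.
Change in consumer surplus = 10441/3 - 5929/3 = 1504.

1504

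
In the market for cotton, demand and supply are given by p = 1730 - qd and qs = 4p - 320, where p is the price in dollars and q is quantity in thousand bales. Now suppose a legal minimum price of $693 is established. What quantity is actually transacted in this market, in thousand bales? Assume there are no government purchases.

Rearranging demand gives qd = 1730 - p. Without the control the market clears where 1730 - p = 4p - 320, i.e. p* = 410 and q* = 1320.
The floor of 693 is above the equilibrium price 410, so it binds.
At p = 693: qd = 1730 - 693 = 1037 and qs = 4·693 - 320 = 2452.
The quantity actually transacted is the short side, demand: 1037.

1037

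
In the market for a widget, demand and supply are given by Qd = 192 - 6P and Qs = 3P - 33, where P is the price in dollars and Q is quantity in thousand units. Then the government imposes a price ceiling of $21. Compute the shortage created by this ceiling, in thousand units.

In a free market, 192 - 6P = 3P - 33 gives the equilibrium P* = 25, Q* = 42.
Because the ceiling (21) lies below the market-clearing price, it is binding.
At P = 21: Qd = 192 - 6·21 = 66 and Qs = 3·21 - 33 = 30.
Shortage = Qd - Qs = 66 - 30 = 36.

36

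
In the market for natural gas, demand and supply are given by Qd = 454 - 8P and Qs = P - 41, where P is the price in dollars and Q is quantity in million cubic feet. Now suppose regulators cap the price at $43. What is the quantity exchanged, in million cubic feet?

In a free market, 454 - 8P = P - 41 gives the equilibrium P* = 55, Q* = 14.
The ceiling of 43 is below the equilibrium price 55, so it binds.
At P = 43: Qd = 454 - 8·43 = 110 and Qs = 43 - 41 = 2.
The quantity actually transacted is the short side, supply: 2.

2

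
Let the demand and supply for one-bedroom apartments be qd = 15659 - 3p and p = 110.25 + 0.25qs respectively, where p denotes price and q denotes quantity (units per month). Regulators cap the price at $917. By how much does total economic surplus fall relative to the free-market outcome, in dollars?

Rearranging supply gives qs = 4p - 441. Equilibrium: 15659 - 3p = 4p - 441, so 16100 = 7p and p* = 2300, q* = 8759.
Because the ceiling (917) lies below the market-clearing price, it is binding.
At p = 917: qd = 15659 - 3·917 = 12908 and qs = 4·917 - 441 = 3227.
Quantity traded falls to 3227. At q = 3227 the demand price is (15659 - 3227)/3 = 4144 and the supply price is (441 + 3227)/4 = 917.
Deadweight loss = ½ · (4144 - 917) · (8759 - 3227) = ½ · 3227 · 5532 = 8925882.

8925882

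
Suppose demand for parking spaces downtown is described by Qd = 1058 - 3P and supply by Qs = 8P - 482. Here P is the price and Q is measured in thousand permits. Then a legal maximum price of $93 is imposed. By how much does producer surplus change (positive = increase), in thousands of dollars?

-21150

Without the control the market clears where 1058 - 3P = 8P - 482, i.e. P* = 140 and Q* = 638.
Since 93 < 140, the ceiling is binding.
At P = 93: Qd = 1058 - 3·93 = 779 and Qs = 8·93 - 482 = 262.
Producer surplus without the control is ½ · (140 - 60.25) · 638 = 25440.25.
With the ceiling, producers sell 262 units at 93, so PS = ½ · (93 - 60.25) · 262 = 4290.25.
Change in producer surplus = 4290.25 - 25440.25 = -21150.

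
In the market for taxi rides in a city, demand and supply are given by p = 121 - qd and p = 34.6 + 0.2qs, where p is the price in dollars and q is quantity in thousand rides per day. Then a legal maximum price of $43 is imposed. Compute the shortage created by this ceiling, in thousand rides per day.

Rearranging demand gives qd = 121 - p; rearranging supply gives qs = 5p - 173. Without the control the market clears where 121 - p = 5p - 173, i.e. p* = 49 and q* = 72.
Because the ceiling (43) lies below the market-clearing price, it is binding.
At p = 43: qd = 121 - 43 = 78 and qs = 5·43 - 173 = 42.
Shortage = qd - qs = 78 - 42 = 36.

36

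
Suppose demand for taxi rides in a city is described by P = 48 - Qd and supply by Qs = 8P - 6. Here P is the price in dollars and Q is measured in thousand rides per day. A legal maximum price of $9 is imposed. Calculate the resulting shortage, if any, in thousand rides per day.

0

Rearranging demand gives Qd = 48 - P. In a free market, 48 - P = 8P - 6 gives the equilibrium P* = 6, Q* = 42.
The ceiling of 9 is above the equilibrium price 6, so it is not binding; the market clears at P* = 6, Q* = 42.
Since the control does not bind, there is no shortage.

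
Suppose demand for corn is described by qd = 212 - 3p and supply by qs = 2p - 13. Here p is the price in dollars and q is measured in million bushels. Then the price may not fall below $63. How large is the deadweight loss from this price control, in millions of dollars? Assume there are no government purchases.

1215

In a free market, 212 - 3p = 2p - 13 gives the equilibrium p* = 45, q* = 77.
Since 63 > 45, the floor is binding.
At p = 63: qd = 212 - 3·63 = 23 and qs = 2·63 - 13 = 113.
Quantity traded falls to 23. At q = 23 the demand price is (212 - 23)/3 = 63 and the supply price is (13 + 23)/2 = 18.
Deadweight loss = ½ · (63 - 18) · (77 - 23) = ½ · 45 · 54 = 1215.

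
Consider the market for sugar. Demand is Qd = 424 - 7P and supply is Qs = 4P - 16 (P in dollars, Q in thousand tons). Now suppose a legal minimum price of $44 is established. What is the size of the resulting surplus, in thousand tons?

44

Equilibrium: 424 - 7P = 4P - 16, so 440 = 11P and P* = 40, Q* = 144.
The floor of 44 is above the equilibrium price 40, so it binds.
At P = 44: Qd = 424 - 7·44 = 116 and Qs = 4·44 - 16 = 160.
Surplus = Qs - Qd = 160 - 116 = 44.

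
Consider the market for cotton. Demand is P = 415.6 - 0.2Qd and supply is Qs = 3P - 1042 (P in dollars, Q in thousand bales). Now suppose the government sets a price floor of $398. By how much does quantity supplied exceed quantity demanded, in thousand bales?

Rearranging demand gives Qd = 2078 - 5P. In a free market, 2078 - 5P = 3P - 1042 gives the equilibrium P* = 390, Q* = 128.
The floor of 398 is above the equilibrium price 390, so it binds.
At P = 398: Qd = 2078 - 5·398 = 88 and Qs = 3·398 - 1042 = 152.
Surplus = Qs - Qd = 152 - 88 = 64.

64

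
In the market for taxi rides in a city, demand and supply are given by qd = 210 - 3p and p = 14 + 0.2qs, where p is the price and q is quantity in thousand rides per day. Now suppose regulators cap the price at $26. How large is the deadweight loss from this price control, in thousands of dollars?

Rearranging supply gives qs = 5p - 70. Without the control the market clears where 210 - 3p = 5p - 70, i.e. p* = 35 and q* = 105.
The ceiling of 26 is below the equilibrium price 35, so it binds.
At p = 26: qd = 210 - 3·26 = 132 and qs = 5·26 - 70 = 60.
Quantity traded falls to 60. At q = 60 the demand price is (210 - 60)/3 = 50 and the supply price is (70 + 60)/5 = 26.
Deadweight loss = ½ · (50 - 26) · (105 - 60) = ½ · 24 · 45 = 540.

540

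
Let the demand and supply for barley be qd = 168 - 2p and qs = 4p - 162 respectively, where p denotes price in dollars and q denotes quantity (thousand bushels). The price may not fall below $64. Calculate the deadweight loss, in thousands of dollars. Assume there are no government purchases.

Setting quantity demanded equal to quantity supplied, 168 - 2p = 4p - 162, gives p* = 55 and q* = 58.
The floor of 64 is above the equilibrium price 55, so it binds.
At p = 64: qd = 168 - 2·64 = 40 and qs = 4·64 - 162 = 94.
Quantity traded falls to 40. At q = 40 the demand price is (168 - 40)/2 = 64 and the supply price is (162 + 40)/4 = 50.5.
Deadweight loss = ½ · (64 - 50.5) · (58 - 40) = ½ · 13.5 · 18 = 121.5.

121.5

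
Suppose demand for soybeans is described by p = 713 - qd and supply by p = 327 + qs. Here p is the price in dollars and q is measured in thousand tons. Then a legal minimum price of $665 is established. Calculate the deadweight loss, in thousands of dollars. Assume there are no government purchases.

Rearranging demand gives qd = 713 - p; rearranging supply gives qs = p - 327. Setting quantity demanded equal to quantity supplied, 713 - p = p - 327, gives p* = 520 and q* = 193.
Because the floor (665) lies above the market-clearing price, it is binding.
At p = 665: qd = 713 - 665 = 48 and qs = 665 - 327 = 338.
Quantity traded falls to 48. At q = 48 the demand price is 713 - 48 = 665 and the supply price is 327 + 48 = 375.
Deadweight loss = ½ · (665 - 375) · (193 - 48) = ½ · 290 · 145 = 21025.

21025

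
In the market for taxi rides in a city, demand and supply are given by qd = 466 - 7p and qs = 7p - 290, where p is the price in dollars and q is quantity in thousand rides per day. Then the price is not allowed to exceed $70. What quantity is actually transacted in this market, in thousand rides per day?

In a free market, 466 - 7p = 7p - 290 gives the equilibrium p* = 54, q* = 88.
Since 70 is above p* = 54, the ceiling does not bind and the free-market outcome prevails.

88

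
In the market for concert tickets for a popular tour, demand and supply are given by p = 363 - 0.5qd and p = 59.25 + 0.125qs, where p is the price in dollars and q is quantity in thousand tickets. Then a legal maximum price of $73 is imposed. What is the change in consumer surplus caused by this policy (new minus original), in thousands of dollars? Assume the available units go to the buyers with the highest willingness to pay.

-30174

Rearranging demand gives qd = 726 - 2p; rearranging supply gives qs = 8p - 474. Equilibrium: 726 - 2p = 8p - 474, so 1200 = 10p and p* = 120, q* = 486.
Because the ceiling (73) lies below the market-clearing price, it is binding.
At p = 73: qd = 726 - 2·73 = 580 and qs = 8·73 - 474 = 110.
Consumer surplus without the control is ½ · (363 - 120) · 486 = 59049.
With the ceiling, 110 units are sold at 73 (assume they go to the highest-value buyers). The demand price at q = 110 is 308, so CS = ½ · [(363 - 73) + (308 - 73)] · 110 = 28875.
Change in consumer surplus = 28875 - 59049 = -30174.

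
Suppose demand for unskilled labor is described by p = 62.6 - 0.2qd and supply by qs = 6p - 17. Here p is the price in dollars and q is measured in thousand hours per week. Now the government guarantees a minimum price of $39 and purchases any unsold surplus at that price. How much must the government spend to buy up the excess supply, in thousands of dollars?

Rearranging demand gives qd = 313 - 5p. Equilibrium: 313 - 5p = 6p - 17, so 330 = 11p and p* = 30, q* = 163.
The floor of 39 is above the equilibrium price 30, so it binds.
At p = 39: qd = 313 - 5·39 = 118 and qs = 6·39 - 17 = 217.
Surplus = qs - qd = 99.
Government expenditure = surplus × support price = 99 × 39 = 3861.

3861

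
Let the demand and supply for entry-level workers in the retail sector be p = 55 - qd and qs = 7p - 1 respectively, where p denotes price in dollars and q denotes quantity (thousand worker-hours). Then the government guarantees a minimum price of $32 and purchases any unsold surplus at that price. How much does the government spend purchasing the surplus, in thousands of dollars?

6400

Rearranging demand gives qd = 55 - p. Without the control the market clears where 55 - p = 7p - 1, i.e. p* = 7 and q* = 48.
The floor of 32 is above the equilibrium price 7, so it binds.
At p = 32: qd = 55 - 32 = 23 and qs = 7·32 - 1 = 223.
Surplus = qs - qd = 200.
Government expenditure = surplus × support price = 200 × 32 = 6400.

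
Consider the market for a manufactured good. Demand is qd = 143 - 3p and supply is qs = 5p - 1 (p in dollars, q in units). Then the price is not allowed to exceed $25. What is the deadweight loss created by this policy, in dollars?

0

Setting quantity demanded equal to quantity supplied, 143 - 3p = 5p - 1, gives p* = 18 and q* = 89.
Since 25 is above p* = 18, the ceiling does not bind and the free-market outcome prevails.
Since the control does not bind, no trades are prevented and deadweight loss is zero.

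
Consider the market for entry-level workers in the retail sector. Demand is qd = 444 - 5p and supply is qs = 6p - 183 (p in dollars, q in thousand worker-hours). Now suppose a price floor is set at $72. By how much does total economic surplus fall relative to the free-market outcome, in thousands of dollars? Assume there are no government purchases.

Equilibrium: 444 - 5p = 6p - 183, so 627 = 11p and p* = 57, q* = 159.
Because the floor (72) lies above the market-clearing price, it is binding.
At p = 72: qd = 444 - 5·72 = 84 and qs = 6·72 - 183 = 249.
Quantity traded falls to 84. At q = 84 the demand price is (444 - 84)/5 = 72 and the supply price is (183 + 84)/6 = 44.5.
Deadweight loss = ½ · (72 - 44.5) · (159 - 84) = ½ · 27.5 · 75 = 1031.25.

1031.25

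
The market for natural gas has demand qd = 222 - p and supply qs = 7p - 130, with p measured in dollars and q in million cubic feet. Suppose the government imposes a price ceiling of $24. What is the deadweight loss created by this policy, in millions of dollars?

Setting quantity demanded equal to quantity supplied, 222 - p = 7p - 130, gives p* = 44 and q* = 178.
Since 24 < 44, the ceiling is binding.
At p = 24: qd = 222 - 24 = 198 and qs = 7·24 - 130 = 38.
Quantity traded falls to 38. At q = 38 the demand price is 222 - 38 = 184 and the supply price is (130 + 38)/7 = 24.
Deadweight loss = ½ · (184 - 24) · (178 - 38) = ½ · 160 · 140 = 11200.

11200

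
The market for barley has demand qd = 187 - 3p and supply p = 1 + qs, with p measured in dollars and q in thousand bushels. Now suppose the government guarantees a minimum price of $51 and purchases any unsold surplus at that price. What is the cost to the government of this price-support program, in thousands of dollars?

816

Rearranging supply gives qs = p - 1. Setting quantity demanded equal to quantity supplied, 187 - 3p = p - 1, gives p* = 47 and q* = 46.
The floor of 51 is above the equilibrium price 47, so it binds.
At p = 51: qd = 187 - 3·51 = 34 and qs = 51 - 1 = 50.
Surplus = qs - qd = 16.
Government expenditure = surplus × support price = 16 × 51 = 816.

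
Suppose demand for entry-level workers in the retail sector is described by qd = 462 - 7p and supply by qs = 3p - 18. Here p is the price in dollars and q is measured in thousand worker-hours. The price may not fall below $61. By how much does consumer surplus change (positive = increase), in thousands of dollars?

Equilibrium: 462 - 7p = 3p - 18, so 480 = 10p and p* = 48, q* = 126.
The floor of 61 is above the equilibrium price 48, so it binds.
At p = 61: qd = 462 - 7·61 = 35 and qs = 3·61 - 18 = 165.
Consumer surplus without the control is ½ · (66 - 48) · 126 = 1134.
With the floor, consumers buy 35 units at 61, so CS = ½ · (66 - 61) · 35 = 87.5.
Change in consumer surplus = 87.5 - 1134 = -1046.5.

-1046.5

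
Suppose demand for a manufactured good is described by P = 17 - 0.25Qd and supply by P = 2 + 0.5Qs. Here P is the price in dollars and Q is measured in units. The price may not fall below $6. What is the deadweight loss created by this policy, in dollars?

0

Rearranging demand gives Qd = 68 - 4P; rearranging supply gives Qs = 2P - 4. Equilibrium: 68 - 4P = 2P - 4, so 72 = 6P and P* = 12, Q* = 20.
Since 6 is below P* = 12, the floor does not bind and the free-market outcome prevails.
Since the control does not bind, no trades are prevented and deadweight loss is zero.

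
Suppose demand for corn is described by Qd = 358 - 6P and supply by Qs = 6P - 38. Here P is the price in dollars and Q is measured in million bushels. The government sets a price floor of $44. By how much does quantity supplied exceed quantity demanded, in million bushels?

132

Without the control the market clears where 358 - 6P = 6P - 38, i.e. P* = 33 and Q* = 160.
Because the floor (44) lies above the market-clearing price, it is binding.
At P = 44: Qd = 358 - 6·44 = 94 and Qs = 6·44 - 38 = 226.
Surplus = Qs - Qd = 226 - 94 = 132.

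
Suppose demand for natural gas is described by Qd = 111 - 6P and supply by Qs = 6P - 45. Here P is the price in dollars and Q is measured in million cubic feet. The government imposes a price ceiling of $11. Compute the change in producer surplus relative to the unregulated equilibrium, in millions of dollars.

-54

Without the control the market clears where 111 - 6P = 6P - 45, i.e. P* = 13 and Q* = 33.
Since 11 < 13, the ceiling is binding.
At P = 11: Qd = 111 - 6·11 = 45 and Qs = 6·11 - 45 = 21.
Producer surplus without the control is ½ · (13 - 7.5) · 33 = 90.75.
With the ceiling, producers sell 21 units at 11, so PS = ½ · (11 - 7.5) · 21 = 36.75.
Change in producer surplus = 36.75 - 90.75 = -54.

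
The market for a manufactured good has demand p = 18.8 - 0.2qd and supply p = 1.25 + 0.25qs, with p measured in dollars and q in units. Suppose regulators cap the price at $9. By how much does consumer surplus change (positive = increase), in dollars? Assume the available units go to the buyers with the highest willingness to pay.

Rearranging demand gives qd = 94 - 5p; rearranging supply gives qs = 4p - 5. In a free market, 94 - 5p = 4p - 5 gives the equilibrium p* = 11, q* = 39.
The ceiling of 9 is below the equilibrium price 11, so it binds.
At p = 9: qd = 94 - 5·9 = 49 and qs = 4·9 - 5 = 31.
Consumer surplus without the control is ½ · (18.8 - 11) · 39 = 152.1.
With the ceiling, 31 units are sold at 9 (assume they go to the highest-value buyers). The demand price at q = 31 is 12.6, so CS = ½ · [(18.8 - 9) + (12.6 - 9)] · 31 = 207.7.
Change in consumer surplus = 207.7 - 152.1 = 55.6.

55.6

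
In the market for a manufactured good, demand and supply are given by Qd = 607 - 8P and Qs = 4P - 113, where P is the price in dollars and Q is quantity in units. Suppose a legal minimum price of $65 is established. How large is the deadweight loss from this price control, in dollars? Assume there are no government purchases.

Equilibrium: 607 - 8P = 4P - 113, so 720 = 12P and P* = 60, Q* = 127.
The floor of 65 is above the equilibrium price 60, so it binds.
At P = 65: Qd = 607 - 8·65 = 87 and Qs = 4·65 - 113 = 147.
Quantity traded falls to 87. At Q = 87 the demand price is (607 - 87)/8 = 65 and the supply price is (113 + 87)/4 = 50.
Deadweight loss = ½ · (65 - 50) · (127 - 87) = ½ · 15 · 40 = 300.

300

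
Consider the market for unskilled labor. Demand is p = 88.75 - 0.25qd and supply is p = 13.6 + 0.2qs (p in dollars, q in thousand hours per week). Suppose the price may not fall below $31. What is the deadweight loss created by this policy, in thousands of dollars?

Rearranging demand gives qd = 355 - 4p; rearranging supply gives qs = 5p - 68. Equilibrium: 355 - 4p = 5p - 68, so 423 = 9p and p* = 47, q* = 167.
Since 31 is below p* = 47, the floor does not bind and the free-market outcome prevails.
Since the control does not bind, no trades are prevented and deadweight loss is zero.

0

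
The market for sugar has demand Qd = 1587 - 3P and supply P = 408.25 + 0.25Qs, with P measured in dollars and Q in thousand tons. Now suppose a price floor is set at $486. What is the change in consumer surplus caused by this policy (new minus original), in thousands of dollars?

-4368

Rearranging supply gives Qs = 4P - 1633. Equilibrium: 1587 - 3P = 4P - 1633, so 3220 = 7P and P* = 460, Q* = 207.
The floor of 486 is above the equilibrium price 460, so it binds.
At P = 486: Qd = 1587 - 3·486 = 129 and Qs = 4·486 - 1633 = 311.
Consumer surplus without the control is ½ · (529 - 460) · 207 = 7141.5.
With the floor, consumers buy 129 units at 486, so CS = ½ · (529 - 486) · 129 = 2773.5.
Change in consumer surplus = 2773.5 - 7141.5 = -4368.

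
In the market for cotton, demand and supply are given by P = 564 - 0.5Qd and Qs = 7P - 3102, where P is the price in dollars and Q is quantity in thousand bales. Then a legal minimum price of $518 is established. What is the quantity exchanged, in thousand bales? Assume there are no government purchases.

Rearranging demand gives Qd = 1128 - 2P. In a free market, 1128 - 2P = 7P - 3102 gives the equilibrium P* = 470, Q* = 188.
Since 518 > 470, the floor is binding.
At P = 518: Qd = 1128 - 2·518 = 92 and Qs = 7·518 - 3102 = 524.
The quantity actually transacted is the short side, demand: 92.

92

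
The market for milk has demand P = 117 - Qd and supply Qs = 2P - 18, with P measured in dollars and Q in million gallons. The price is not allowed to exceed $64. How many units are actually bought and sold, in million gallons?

Rearranging demand gives Qd = 117 - P. Without the control the market clears where 117 - P = 2P - 18, i.e. P* = 45 and Q* = 72.
Since 64 is above P* = 45, the ceiling does not bind and the free-market outcome prevails.

72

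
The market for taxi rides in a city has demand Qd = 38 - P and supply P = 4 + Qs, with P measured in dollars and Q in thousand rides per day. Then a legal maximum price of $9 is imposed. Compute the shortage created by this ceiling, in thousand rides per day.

Rearranging supply gives Qs = P - 4. Setting quantity demanded equal to quantity supplied, 38 - P = P - 4, gives P* = 21 and Q* = 17.
Since 9 < 21, the ceiling is binding.
At P = 9: Qd = 38 - 9 = 29 and Qs = 9 - 4 = 5.
Shortage = Qd - Qs = 29 - 5 = 24.

24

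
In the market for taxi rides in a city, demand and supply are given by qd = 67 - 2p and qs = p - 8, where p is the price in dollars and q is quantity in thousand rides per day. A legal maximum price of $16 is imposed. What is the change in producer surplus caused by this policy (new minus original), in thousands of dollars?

Equilibrium: 67 - 2p = p - 8, so 75 = 3p and p* = 25, q* = 17.
Since 16 < 25, the ceiling is binding.
At p = 16: qd = 67 - 2·16 = 35 and qs = 16 - 8 = 8.
Producer surplus without the control is ½ · (25 - 8) · 17 = 144.5.
With the ceiling, producers sell 8 units at 16, so PS = ½ · (16 - 8) · 8 = 32.
Change in producer surplus = 32 - 144.5 = -112.5.

-112.5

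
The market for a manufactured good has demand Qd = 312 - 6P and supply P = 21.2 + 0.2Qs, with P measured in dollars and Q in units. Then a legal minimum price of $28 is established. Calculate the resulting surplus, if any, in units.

0

Rearranging supply gives Qs = 5P - 106. Setting quantity demanded equal to quantity supplied, 312 - 6P = 5P - 106, gives P* = 38 and Q* = 84.
The floor of 28 is below the equilibrium price 38, so it is not binding; the market clears at P* = 38, Q* = 84.
Since the control does not bind, there is no surplus.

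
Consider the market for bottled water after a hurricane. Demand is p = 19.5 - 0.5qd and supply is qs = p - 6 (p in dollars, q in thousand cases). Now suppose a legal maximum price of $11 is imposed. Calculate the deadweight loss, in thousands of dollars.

12

Rearranging demand gives qd = 39 - 2p. Without the control the market clears where 39 - 2p = p - 6, i.e. p* = 15 and q* = 9.
Since 11 < 15, the ceiling is binding.
At p = 11: qd = 39 - 2·11 = 17 and qs = 11 - 6 = 5.
Quantity traded falls to 5. At q = 5 the demand price is (39 - 5)/2 = 17 and the supply price is 6 + 5 = 11.
Deadweight loss = ½ · (17 - 11) · (9 - 5) = ½ · 6 · 4 = 12.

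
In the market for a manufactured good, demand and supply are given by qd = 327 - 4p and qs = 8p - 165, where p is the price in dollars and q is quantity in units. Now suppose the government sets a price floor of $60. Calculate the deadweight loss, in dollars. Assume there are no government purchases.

1083

Without the control the market clears where 327 - 4p = 8p - 165, i.e. p* = 41 and q* = 163.
Because the floor (60) lies above the market-clearing price, it is binding.
At p = 60: qd = 327 - 4·60 = 87 and qs = 8·60 - 165 = 315.
Quantity traded falls to 87. At q = 87 the demand price is (327 - 87)/4 = 60 and the supply price is (165 + 87)/8 = 31.5.
Deadweight loss = ½ · (60 - 31.5) · (163 - 87) = ½ · 28.5 · 76 = 1083.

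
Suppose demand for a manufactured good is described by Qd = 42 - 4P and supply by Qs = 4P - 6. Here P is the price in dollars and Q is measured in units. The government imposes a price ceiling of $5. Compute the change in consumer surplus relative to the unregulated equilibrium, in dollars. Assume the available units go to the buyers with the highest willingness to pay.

12

Equilibrium: 42 - 4P = 4P - 6, so 48 = 8P and P* = 6, Q* = 18.
Since 5 < 6, the ceiling is binding.
At P = 5: Qd = 42 - 4·5 = 22 and Qs = 4·5 - 6 = 14.
Consumer surplus without the control is ½ · (10.5 - 6) · 18 = 40.5.
With the ceiling, 14 units are sold at 5 (assume they go to the highest-value buyers). The demand price at Q = 14 is 7, so CS = ½ · [(10.5 - 5) + (7 - 5)] · 14 = 52.5.
Change in consumer surplus = 52.5 - 40.5 = 12.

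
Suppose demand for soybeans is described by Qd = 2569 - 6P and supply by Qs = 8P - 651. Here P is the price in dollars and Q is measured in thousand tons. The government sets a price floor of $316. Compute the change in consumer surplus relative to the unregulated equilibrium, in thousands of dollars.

Equilibrium: 2569 - 6P = 8P - 651, so 3220 = 14P and P* = 230, Q* = 1189.
Because the floor (316) lies above the market-clearing price, it is binding.
At P = 316: Qd = 2569 - 6·316 = 673 and Qs = 8·316 - 651 = 1877.
Consumer surplus without the control is ½ · (2569/6 - 230) · 1189 = 1413721/12.
With the floor, consumers buy 673 units at 316, so CS = ½ · (2569/6 - 316) · 673 = 452929/12.
Change in consumer surplus = 452929/12 - 1413721/12 = -80066.

-80066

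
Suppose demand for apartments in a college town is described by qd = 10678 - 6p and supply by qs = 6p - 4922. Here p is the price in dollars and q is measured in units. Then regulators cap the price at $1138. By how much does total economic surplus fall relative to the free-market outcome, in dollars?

157464

Without the control the market clears where 10678 - 6p = 6p - 4922, i.e. p* = 1300 and q* = 2878.
Since 1138 < 1300, the ceiling is binding.
At p = 1138: qd = 10678 - 6·1138 = 3850 and qs = 6·1138 - 4922 = 1906.
Quantity traded falls to 1906. At q = 1906 the demand price is (10678 - 1906)/6 = 1462 and the supply price is (4922 + 1906)/6 = 1138.
Deadweight loss = ½ · (1462 - 1138) · (2878 - 1906) = ½ · 324 · 972 = 157464.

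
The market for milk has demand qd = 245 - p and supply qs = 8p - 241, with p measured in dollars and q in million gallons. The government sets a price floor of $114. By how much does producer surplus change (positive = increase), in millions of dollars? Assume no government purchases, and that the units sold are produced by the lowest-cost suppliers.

Without the control the market clears where 245 - p = 8p - 241, i.e. p* = 54 and q* = 191.
The floor of 114 is above the equilibrium price 54, so it binds.
At p = 114: qd = 245 - 114 = 131 and qs = 8·114 - 241 = 671.
Producer surplus without the control is ½ · (54 - 30.125) · 191 = 2280.0625.
With the floor, 131 units are sold at 114. The supply price at q = 131 is 46.5, so PS = ½ · [(114 - 30.125) + (114 - 46.5)] · 131 = 9915.0625.
Change in producer surplus = 9915.0625 - 2280.0625 = 7635.

7635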